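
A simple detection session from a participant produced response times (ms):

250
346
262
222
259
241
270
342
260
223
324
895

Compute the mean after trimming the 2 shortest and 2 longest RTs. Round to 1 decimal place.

Sorted: 222, 223, 241, 250, 259, 260, 262, 270, 324, 342, 346, 895
Drop lowest 2 (222, 223) and highest 2 (346, 895)
Remaining (n=8): Σ = 2208, mean = 2208/8 = 276.000

276.0 ms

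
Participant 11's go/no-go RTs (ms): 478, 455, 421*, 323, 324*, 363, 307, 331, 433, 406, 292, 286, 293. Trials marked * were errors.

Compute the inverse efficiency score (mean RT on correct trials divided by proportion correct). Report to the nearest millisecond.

Correct trials (n=11): 478, 455, 323, 363, 307, 331, 433, 406, 292, 286, 293
Mean correct RT = 3967/11 = 360.6364 ms
Proportion correct = 11/13
IES = 360.6364 / (11/13) = 426.207 ms

426 ms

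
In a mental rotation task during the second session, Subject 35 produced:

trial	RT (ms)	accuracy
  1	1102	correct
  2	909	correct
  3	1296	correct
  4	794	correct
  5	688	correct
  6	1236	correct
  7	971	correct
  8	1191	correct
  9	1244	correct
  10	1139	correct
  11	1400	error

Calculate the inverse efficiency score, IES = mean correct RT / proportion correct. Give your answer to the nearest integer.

1163 ms

Correct trials (n=10): 1102, 909, 1296, 794, 688, 1236, 971, 1191, 1244, 1139
Mean correct RT = 10570/10 = 1057.0000 ms
Proportion correct = 10/11
IES = 1057.0000 / (10/11) = 1162.700 ms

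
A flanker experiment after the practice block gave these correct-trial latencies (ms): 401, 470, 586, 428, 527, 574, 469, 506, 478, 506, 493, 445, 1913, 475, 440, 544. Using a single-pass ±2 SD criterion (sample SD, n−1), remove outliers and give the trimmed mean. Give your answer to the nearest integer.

489 ms

n = 16, ΣRT = 9255, M = 578.438
Σ(x−M)² = 1938367.94; s = √(1938367.94/15) = 359.478
Cutoffs: 578.438 ± 2·359.478 → [-140.5, 1297.4]
Outside: 1913 → excluded.
Retained (n=15): Σ = 7342, mean = 7342/15 = 489.467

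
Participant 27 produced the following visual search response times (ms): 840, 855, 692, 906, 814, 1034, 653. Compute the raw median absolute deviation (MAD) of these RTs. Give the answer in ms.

Sorted: 653, 692, 814, 840, 855, 906, 1034 → median = 840
|x − 840|: 0, 15, 148, 66, 26, 194, 187
Sorted deviations: 0, 15, 26, 66, 148, 187, 194 → MAD = 66

66 ms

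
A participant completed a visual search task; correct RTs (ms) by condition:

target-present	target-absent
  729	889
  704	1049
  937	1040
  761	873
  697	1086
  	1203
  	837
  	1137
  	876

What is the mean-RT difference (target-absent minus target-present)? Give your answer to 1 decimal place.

233.3 ms

M(target-present) = 3828/5 = 765.600
M(target-absent) = 8990/9 = 998.889
Difference = 998.889 − 765.600 = 233.289 ms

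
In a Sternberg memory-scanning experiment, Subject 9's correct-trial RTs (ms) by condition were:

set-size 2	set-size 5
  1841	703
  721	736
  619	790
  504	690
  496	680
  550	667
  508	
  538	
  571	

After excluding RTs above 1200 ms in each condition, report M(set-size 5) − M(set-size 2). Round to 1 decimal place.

set-size 2: exclude 1841
M(set-size 2) = 4507/8 = 563.375
M(set-size 5) = 4266/6 = 711.000
Difference = 711.000 − 563.375 = 147.625 ms

147.6 ms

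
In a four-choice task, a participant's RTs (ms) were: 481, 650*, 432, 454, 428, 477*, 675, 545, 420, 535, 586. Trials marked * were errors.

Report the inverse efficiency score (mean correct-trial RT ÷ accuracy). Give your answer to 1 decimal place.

618.7 ms

Correct trials (n=9): 481, 432, 454, 428, 675, 545, 420, 535, 586
Mean correct RT = 4556/9 = 506.2222 ms
Proportion correct = 9/11
IES = 506.2222 / (9/11) = 618.716 ms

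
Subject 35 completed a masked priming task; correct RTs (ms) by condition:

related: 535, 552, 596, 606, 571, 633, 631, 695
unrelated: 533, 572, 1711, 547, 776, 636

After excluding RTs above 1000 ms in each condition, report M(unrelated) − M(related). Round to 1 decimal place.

unrelated: exclude 1711
M(related) = 4819/8 = 602.375
M(unrelated) = 3064/5 = 612.800
Difference = 612.800 − 602.375 = 10.425 ms

10.4 ms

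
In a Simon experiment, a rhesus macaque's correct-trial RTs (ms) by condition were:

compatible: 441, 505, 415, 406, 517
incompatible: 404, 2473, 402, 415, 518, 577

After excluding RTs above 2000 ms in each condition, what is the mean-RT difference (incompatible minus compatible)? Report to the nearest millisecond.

6 ms

incompatible: exclude 2473
M(compatible) = 2284/5 = 456.800
M(incompatible) = 2316/5 = 463.200
Difference = 463.200 − 456.800 = 6.400 ms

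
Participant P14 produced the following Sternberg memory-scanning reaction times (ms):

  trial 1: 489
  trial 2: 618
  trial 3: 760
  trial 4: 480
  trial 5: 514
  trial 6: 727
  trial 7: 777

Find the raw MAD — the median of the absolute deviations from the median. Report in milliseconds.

Sorted: 480, 489, 514, 618, 727, 760, 777 → median = 618
|x − 618|: 129, 0, 142, 138, 104, 109, 159
Sorted deviations: 0, 104, 109, 129, 138, 142, 159 → MAD = 129

129 ms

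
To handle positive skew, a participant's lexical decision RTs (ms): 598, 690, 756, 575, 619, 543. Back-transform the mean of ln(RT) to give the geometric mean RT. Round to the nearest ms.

ln(RT): 6.3936, 6.5367, 6.6280, 6.3544, 6.4281, 6.2971
Mean ln(RT) = 38.6379/6 = 6.43965
Geometric mean = exp(6.43965) = 626.19 ms

626 ms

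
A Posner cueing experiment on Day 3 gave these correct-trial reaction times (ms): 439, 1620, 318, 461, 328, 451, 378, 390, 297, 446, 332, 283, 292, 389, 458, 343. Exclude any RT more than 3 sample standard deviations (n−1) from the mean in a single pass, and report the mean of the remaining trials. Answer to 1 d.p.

n = 16, ΣRT = 7225, M = 451.562
Σ(x−M)² = 1515631.94; s = √(1515631.94/15) = 317.871
Cutoffs: 451.562 ± 3·317.871 → [-502.1, 1405.2]
Outside: 1620 → excluded.
Retained (n=15): Σ = 5605, mean = 5605/15 = 373.667

373.7 ms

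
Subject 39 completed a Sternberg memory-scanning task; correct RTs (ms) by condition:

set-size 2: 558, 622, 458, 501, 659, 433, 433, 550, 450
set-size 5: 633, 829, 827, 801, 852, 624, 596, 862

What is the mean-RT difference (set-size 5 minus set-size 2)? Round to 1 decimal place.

M(set-size 2) = 4664/9 = 518.222
M(set-size 5) = 6024/8 = 753.000
Difference = 753.000 − 518.222 = 234.778 ms

234.8 ms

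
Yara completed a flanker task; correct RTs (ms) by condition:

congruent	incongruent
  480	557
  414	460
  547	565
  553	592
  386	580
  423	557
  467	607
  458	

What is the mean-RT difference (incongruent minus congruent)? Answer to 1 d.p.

M(congruent) = 3728/8 = 466.000
M(incongruent) = 3918/7 = 559.714
Difference = 559.714 − 466.000 = 93.714 ms

93.7 ms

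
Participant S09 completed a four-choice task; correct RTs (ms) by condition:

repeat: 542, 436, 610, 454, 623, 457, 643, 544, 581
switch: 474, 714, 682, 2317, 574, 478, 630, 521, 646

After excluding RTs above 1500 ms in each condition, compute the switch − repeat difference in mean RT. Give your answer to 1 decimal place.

46.5 ms

switch: exclude 2317
M(repeat) = 4890/9 = 543.333
M(switch) = 4719/8 = 589.875
Difference = 589.875 − 543.333 = 46.542 ms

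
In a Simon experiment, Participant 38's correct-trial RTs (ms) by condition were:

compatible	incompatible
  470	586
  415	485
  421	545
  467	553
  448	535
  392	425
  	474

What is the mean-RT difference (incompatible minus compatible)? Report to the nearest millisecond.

79 ms

M(compatible) = 2613/6 = 435.500
M(incompatible) = 3603/7 = 514.714
Difference = 514.714 − 435.500 = 79.214 ms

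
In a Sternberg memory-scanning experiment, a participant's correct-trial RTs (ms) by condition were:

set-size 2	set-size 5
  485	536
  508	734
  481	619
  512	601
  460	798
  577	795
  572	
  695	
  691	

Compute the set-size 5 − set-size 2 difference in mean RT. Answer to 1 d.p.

M(set-size 2) = 4981/9 = 553.444
M(set-size 5) = 4083/6 = 680.500
Difference = 680.500 − 553.444 = 127.056 ms

127.1 ms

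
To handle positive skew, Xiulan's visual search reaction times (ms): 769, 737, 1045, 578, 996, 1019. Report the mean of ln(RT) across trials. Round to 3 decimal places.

6.732

ln(RT): 6.6451, 6.6026, 6.9518, 6.3596, 6.9037, 6.9266
Σ ln(RT) = 40.3893
Mean = 40.3893/6 = 6.73156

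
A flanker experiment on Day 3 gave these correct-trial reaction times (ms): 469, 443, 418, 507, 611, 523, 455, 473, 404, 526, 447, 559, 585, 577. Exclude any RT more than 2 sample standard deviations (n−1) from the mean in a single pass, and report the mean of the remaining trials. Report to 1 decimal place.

n = 14, ΣRT = 6997, M = 499.786
Σ(x−M)² = 55922.36; s = √(55922.36/13) = 65.587
Cutoffs: 499.786 ± 2·65.587 → [368.6, 631.0]
No RTs fall outside the cutoffs; all 14 retained. Mean = 6997/14 = 499.786

499.8 ms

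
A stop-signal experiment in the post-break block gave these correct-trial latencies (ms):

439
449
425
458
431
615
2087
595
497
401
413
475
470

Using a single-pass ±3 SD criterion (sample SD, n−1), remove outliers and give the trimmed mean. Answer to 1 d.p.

n = 13, ΣRT = 7755, M = 596.538
Σ(x−M)² = 2457039.23; s = √(2457039.23/12) = 452.497
Cutoffs: 596.538 ± 3·452.497 → [-761.0, 1954.0]
Outside: 2087 → excluded.
Retained (n=12): Σ = 5668, mean = 5668/12 = 472.333

472.3 ms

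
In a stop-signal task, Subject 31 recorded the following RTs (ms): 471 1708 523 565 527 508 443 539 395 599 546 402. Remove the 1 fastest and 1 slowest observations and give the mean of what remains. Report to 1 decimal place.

Sorted: 395, 402, 443, 471, 508, 523, 527, 539, 546, 565, 599, 1708
Drop lowest 1 (395) and highest 1 (1708)
Remaining (n=10): Σ = 5123, mean = 5123/10 = 512.300

512.3 ms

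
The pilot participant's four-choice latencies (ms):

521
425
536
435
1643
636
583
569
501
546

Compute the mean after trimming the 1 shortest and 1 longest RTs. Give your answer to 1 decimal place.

540.9 ms

Sorted: 425, 435, 501, 521, 536, 546, 569, 583, 636, 1643
Drop lowest 1 (425) and highest 1 (1643)
Remaining (n=8): Σ = 4327, mean = 4327/8 = 540.875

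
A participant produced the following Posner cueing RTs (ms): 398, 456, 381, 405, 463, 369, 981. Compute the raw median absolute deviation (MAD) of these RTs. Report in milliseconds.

Sorted: 369, 381, 398, 405, 456, 463, 981 → median = 405
|x − 405|: 7, 51, 24, 0, 58, 36, 576
Sorted deviations: 0, 7, 24, 36, 51, 58, 576 → MAD = 36

36 ms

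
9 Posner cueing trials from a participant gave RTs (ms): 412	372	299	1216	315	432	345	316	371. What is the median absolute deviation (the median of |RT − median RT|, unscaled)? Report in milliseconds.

Sorted: 299, 315, 316, 345, 371, 372, 412, 432, 1216 → median = 371
|x − 371|: 41, 1, 72, 845, 56, 61, 26, 55, 0
Sorted deviations: 0, 1, 26, 41, 55, 56, 61, 72, 845 → MAD = 55

55 ms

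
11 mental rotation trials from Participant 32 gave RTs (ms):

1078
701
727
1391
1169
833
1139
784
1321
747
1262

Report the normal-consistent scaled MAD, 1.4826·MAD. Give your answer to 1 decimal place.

Sorted: 701, 727, 747, 784, 833, 1078, 1139, 1169, 1262, 1321, 1391 → median = 1078
|x − 1078| sorted: 0, 61, 91, 184, 243, 245, 294, 313, 331, 351, 377 → MAD = 245
Robust SD ≈ 1.4826 × 245 = 363.237

363.2 ms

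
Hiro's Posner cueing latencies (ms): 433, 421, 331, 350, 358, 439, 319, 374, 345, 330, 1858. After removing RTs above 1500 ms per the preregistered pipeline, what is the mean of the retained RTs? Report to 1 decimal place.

370.0 ms

Excluded: 1858
Retained (n=10): Σ = 3700
Mean = 3700/10 = 370.0000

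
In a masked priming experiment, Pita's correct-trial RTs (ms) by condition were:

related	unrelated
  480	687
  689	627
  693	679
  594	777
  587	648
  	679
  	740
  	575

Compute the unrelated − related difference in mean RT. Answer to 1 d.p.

67.9 ms

M(related) = 3043/5 = 608.600
M(unrelated) = 5412/8 = 676.500
Difference = 676.500 − 608.600 = 67.900 ms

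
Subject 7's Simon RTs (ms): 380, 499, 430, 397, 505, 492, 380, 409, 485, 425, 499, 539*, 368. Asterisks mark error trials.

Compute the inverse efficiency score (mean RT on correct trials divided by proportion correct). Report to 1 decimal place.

Correct trials (n=12): 380, 499, 430, 397, 505, 492, 380, 409, 485, 425, 499, 368
Mean correct RT = 5269/12 = 439.0833 ms
Proportion correct = 12/13
IES = 439.0833 / (12/13) = 475.674 ms

475.7 ms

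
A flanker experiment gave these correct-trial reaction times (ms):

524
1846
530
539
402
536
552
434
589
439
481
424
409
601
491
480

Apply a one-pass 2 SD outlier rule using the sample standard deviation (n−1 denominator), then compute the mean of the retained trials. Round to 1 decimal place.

495.4 ms

n = 16, ΣRT = 9277, M = 579.812
Σ(x−M)² = 1767494.44; s = √(1767494.44/15) = 343.268
Cutoffs: 579.812 ± 2·343.268 → [-106.7, 1266.3]
Outside: 1846 → excluded.
Retained (n=15): Σ = 7431, mean = 7431/15 = 495.400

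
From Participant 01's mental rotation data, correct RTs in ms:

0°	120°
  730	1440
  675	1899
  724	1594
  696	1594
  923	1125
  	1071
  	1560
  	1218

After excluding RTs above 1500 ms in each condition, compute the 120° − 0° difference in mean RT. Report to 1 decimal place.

120°: exclude 1899, 1594, 1594, 1560
M(0°) = 3748/5 = 749.600
M(120°) = 4854/4 = 1213.500
Difference = 1213.500 − 749.600 = 463.900 ms

463.9 ms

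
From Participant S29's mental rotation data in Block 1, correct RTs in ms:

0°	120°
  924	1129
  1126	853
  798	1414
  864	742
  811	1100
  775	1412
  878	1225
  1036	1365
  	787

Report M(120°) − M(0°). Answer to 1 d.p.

M(0°) = 7212/8 = 901.500
M(120°) = 10027/9 = 1114.111
Difference = 1114.111 − 901.500 = 212.611 ms

212.6 ms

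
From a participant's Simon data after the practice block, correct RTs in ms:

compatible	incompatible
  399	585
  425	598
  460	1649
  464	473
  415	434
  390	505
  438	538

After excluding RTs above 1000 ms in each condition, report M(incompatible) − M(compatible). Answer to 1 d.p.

incompatible: exclude 1649
M(compatible) = 2991/7 = 427.286
M(incompatible) = 3133/6 = 522.167
Difference = 522.167 − 427.286 = 94.881 ms

94.9 ms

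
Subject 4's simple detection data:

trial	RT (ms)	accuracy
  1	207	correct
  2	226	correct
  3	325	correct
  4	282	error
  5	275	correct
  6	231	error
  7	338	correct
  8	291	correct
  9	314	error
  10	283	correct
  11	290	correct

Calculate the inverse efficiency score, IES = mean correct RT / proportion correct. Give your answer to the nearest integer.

384 ms

Correct trials (n=8): 207, 226, 325, 275, 338, 291, 283, 290
Mean correct RT = 2235/8 = 279.3750 ms
Proportion correct = 8/11
IES = 279.3750 / (8/11) = 384.141 ms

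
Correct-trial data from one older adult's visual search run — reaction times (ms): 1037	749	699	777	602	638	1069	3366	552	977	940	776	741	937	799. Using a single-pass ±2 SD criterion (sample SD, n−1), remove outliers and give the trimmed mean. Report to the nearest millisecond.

n = 15, ΣRT = 14659, M = 977.267
Σ(x−M)² = 6455572.93; s = √(6455572.93/14) = 679.053
Cutoffs: 977.267 ± 2·679.053 → [-380.8, 2335.4]
Outside: 3366 → excluded.
Retained (n=14): Σ = 11293, mean = 11293/14 = 806.643

807 ms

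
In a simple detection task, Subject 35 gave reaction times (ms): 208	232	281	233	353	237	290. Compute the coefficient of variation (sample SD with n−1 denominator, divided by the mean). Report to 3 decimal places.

0.189

n = 7, Σ = 1834, M = 262.0000
Σ(x−M)² = 14708.000; s = √(14708.000/6) = 49.5109
CV = 49.5109 / 262.0000 = 0.18897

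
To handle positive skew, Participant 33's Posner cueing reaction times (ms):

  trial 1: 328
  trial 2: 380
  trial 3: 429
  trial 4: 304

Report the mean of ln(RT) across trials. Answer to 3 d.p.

ln(RT): 5.7930, 5.9402, 6.0615, 5.7170
Σ ln(RT) = 23.5117
Mean = 23.5117/4 = 5.87792

5.878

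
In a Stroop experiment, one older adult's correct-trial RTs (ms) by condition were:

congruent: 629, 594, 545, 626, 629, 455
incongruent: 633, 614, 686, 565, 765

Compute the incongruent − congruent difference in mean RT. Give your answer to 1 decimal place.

72.9 ms

M(congruent) = 3478/6 = 579.667
M(incongruent) = 3263/5 = 652.600
Difference = 652.600 − 579.667 = 72.933 ms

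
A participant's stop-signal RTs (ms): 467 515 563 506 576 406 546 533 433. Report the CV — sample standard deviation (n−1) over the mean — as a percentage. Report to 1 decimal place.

11.6%

n = 9, Σ = 4545, M = 505.0000
Σ(x−M)² = 27400.000; s = √(27400.000/8) = 58.5235
CV = 58.5235 / 505.0000 = 0.11589 = 11.589%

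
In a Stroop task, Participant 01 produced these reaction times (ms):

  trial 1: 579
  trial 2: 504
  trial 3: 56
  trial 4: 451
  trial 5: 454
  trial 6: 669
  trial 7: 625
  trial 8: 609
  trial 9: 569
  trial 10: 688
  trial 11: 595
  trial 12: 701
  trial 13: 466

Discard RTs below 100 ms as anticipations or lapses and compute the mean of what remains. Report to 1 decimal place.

575.8 ms

Excluded: 56
Retained (n=12): Σ = 6910
Mean = 6910/12 = 575.8333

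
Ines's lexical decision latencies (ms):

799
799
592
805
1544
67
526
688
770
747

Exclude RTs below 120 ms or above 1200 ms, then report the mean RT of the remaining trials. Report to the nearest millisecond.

Excluded: 67, 1544
Retained (n=8): Σ = 5726
Mean = 5726/8 = 715.7500

716 ms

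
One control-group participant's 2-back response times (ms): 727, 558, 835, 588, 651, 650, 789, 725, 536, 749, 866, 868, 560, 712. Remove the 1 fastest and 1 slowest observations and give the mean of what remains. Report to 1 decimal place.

700.8 ms

Sorted: 536, 558, 560, 588, 650, 651, 712, 725, 727, 749, 789, 835, 866, 868
Drop lowest 1 (536) and highest 1 (868)
Remaining (n=12): Σ = 8410, mean = 8410/12 = 700.833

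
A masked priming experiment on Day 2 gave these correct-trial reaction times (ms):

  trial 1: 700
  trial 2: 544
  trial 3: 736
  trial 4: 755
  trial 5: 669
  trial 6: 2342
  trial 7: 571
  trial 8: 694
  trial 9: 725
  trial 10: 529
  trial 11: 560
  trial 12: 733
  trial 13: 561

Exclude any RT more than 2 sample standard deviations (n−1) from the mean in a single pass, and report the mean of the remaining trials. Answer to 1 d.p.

648.1 ms

n = 13, ΣRT = 10119, M = 778.385
Σ(x−M)² = 2732461.08; s = √(2732461.08/12) = 477.185
Cutoffs: 778.385 ± 2·477.185 → [-176.0, 1732.8]
Outside: 2342 → excluded.
Retained (n=12): Σ = 7777, mean = 7777/12 = 648.083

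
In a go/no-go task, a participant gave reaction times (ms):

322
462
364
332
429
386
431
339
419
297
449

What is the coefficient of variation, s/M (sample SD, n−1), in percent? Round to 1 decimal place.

14.8%

n = 11, Σ = 4230, M = 384.5455
Σ(x−M)² = 32310.727; s = √(32310.727/10) = 56.8425
CV = 56.8425 / 384.5455 = 0.14782 = 14.782%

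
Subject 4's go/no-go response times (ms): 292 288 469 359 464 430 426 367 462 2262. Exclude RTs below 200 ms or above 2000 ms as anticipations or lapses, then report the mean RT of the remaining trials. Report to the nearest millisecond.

Excluded: 2262
Retained (n=9): Σ = 3557
Mean = 3557/9 = 395.2222

395 ms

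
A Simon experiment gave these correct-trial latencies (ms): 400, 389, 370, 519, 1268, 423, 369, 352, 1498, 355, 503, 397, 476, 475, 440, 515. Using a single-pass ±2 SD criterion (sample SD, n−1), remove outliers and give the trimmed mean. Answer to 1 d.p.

427.4 ms

n = 16, ΣRT = 8749, M = 546.812
Σ(x−M)² = 1672010.44; s = √(1672010.44/15) = 333.867
Cutoffs: 546.812 ± 2·333.867 → [-120.9, 1214.5]
Outside: 1268, 1498 → excluded.
Retained (n=14): Σ = 5983, mean = 5983/14 = 427.357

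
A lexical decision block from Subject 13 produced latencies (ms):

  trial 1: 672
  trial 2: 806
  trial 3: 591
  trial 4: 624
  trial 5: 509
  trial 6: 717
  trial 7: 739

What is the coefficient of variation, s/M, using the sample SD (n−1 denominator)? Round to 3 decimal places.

0.150

n = 7, Σ = 4658, M = 665.4286
Σ(x−M)² = 59601.714; s = √(59601.714/6) = 99.6675
CV = 99.6675 / 665.4286 = 0.14978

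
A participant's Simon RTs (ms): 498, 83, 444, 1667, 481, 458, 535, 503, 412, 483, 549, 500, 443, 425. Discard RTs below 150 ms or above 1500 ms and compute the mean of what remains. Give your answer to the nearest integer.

478 ms

Excluded: 83, 1667
Retained (n=12): Σ = 5731
Mean = 5731/12 = 477.5833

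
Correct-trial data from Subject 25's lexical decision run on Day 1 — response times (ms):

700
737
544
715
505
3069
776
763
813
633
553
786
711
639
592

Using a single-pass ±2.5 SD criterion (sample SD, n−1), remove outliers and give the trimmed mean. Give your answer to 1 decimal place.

676.2 ms

n = 15, ΣRT = 12536, M = 835.733
Σ(x−M)² = 5471276.93; s = √(5471276.93/14) = 625.144
Cutoffs: 835.733 ± 2.5·625.144 → [-727.1, 2398.6]
Outside: 3069 → excluded.
Retained (n=14): Σ = 9467, mean = 9467/14 = 676.214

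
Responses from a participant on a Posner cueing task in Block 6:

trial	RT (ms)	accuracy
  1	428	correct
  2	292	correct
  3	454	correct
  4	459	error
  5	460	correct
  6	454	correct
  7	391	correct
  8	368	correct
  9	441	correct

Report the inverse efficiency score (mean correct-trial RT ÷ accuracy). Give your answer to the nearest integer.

Correct trials (n=8): 428, 292, 454, 460, 454, 391, 368, 441
Mean correct RT = 3288/8 = 411.0000 ms
Proportion correct = 8/9
IES = 411.0000 / (8/9) = 462.375 ms

462 ms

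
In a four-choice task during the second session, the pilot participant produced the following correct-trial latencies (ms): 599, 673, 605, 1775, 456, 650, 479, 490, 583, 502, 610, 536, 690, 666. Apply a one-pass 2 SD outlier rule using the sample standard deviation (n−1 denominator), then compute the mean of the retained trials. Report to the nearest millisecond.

580 ms

n = 14, ΣRT = 9314, M = 665.286
Σ(x−M)² = 1402830.86; s = √(1402830.86/13) = 328.497
Cutoffs: 665.286 ± 2·328.497 → [8.3, 1322.3]
Outside: 1775 → excluded.
Retained (n=13): Σ = 7539, mean = 7539/13 = 579.923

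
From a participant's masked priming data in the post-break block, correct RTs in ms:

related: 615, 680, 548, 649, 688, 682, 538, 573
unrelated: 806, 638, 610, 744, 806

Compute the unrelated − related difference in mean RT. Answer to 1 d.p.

M(related) = 4973/8 = 621.625
M(unrelated) = 3604/5 = 720.800
Difference = 720.800 − 621.625 = 99.175 ms

99.2 ms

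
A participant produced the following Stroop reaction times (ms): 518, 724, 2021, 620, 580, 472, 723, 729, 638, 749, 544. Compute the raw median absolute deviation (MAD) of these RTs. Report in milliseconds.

Sorted: 472, 518, 544, 580, 620, 638, 723, 724, 729, 749, 2021 → median = 638
|x − 638|: 120, 86, 1383, 18, 58, 166, 85, 91, 0, 111, 94
Sorted deviations: 0, 18, 58, 85, 86, 91, 94, 111, 120, 166, 1383 → MAD = 91

91 ms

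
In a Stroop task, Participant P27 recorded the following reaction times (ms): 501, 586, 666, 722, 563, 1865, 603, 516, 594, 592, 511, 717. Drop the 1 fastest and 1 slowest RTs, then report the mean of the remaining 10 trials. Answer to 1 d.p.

607.0 ms

Sorted: 501, 511, 516, 563, 586, 592, 594, 603, 666, 717, 722, 1865
Drop lowest 1 (501) and highest 1 (1865)
Remaining (n=10): Σ = 6070, mean = 6070/10 = 607.000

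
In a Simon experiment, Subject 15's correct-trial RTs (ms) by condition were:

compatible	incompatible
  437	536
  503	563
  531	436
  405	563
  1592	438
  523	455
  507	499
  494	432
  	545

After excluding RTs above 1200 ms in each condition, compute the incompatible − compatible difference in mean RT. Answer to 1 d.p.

10.6 ms

compatible: exclude 1592
M(compatible) = 3400/7 = 485.714
M(incompatible) = 4467/9 = 496.333
Difference = 496.333 − 485.714 = 10.619 ms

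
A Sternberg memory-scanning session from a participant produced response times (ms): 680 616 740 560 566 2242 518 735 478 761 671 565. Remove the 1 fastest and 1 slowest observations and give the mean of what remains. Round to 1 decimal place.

641.2 ms

Sorted: 478, 518, 560, 565, 566, 616, 671, 680, 735, 740, 761, 2242
Drop lowest 1 (478) and highest 1 (2242)
Remaining (n=10): Σ = 6412, mean = 6412/10 = 641.200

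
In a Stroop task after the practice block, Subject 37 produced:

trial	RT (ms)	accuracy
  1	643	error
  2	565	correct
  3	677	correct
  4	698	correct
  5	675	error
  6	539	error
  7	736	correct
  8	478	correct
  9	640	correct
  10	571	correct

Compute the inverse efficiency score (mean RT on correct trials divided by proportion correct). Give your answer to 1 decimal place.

890.8 ms

Correct trials (n=7): 565, 677, 698, 736, 478, 640, 571
Mean correct RT = 4365/7 = 623.5714 ms
Proportion correct = 7/10
IES = 623.5714 / (7/10) = 890.816 ms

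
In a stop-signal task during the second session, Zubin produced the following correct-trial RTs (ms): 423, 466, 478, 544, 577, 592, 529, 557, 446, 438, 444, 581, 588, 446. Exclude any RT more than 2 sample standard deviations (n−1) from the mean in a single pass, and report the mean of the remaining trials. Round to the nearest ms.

n = 14, ΣRT = 7109, M = 507.786
Σ(x−M)² = 54256.36; s = √(54256.36/13) = 64.603
Cutoffs: 507.786 ± 2·64.603 → [378.6, 637.0]
No RTs fall outside the cutoffs; all 14 retained. Mean = 7109/14 = 507.786

508 ms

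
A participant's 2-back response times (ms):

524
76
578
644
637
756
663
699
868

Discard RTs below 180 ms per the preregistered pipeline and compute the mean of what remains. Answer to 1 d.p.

671.1 ms

Excluded: 76
Retained (n=8): Σ = 5369
Mean = 5369/8 = 671.1250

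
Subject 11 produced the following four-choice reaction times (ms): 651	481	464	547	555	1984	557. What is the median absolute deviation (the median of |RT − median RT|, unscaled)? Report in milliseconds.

74 ms

Sorted: 464, 481, 547, 555, 557, 651, 1984 → median = 555
|x − 555|: 96, 74, 91, 8, 0, 1429, 2
Sorted deviations: 0, 2, 8, 74, 91, 96, 1429 → MAD = 74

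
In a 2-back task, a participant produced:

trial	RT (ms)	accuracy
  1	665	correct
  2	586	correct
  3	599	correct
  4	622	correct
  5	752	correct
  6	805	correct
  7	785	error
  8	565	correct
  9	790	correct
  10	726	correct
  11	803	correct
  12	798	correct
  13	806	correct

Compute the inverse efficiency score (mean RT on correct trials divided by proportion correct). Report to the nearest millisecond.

769 ms

Correct trials (n=12): 665, 586, 599, 622, 752, 805, 565, 790, 726, 803, 798, 806
Mean correct RT = 8517/12 = 709.7500 ms
Proportion correct = 12/13
IES = 709.7500 / (12/13) = 768.896 ms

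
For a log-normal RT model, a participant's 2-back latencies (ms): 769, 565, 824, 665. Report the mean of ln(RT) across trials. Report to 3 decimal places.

6.549

ln(RT): 6.6451, 6.3368, 6.7142, 6.4998
Σ ln(RT) = 26.1959
Mean = 26.1959/4 = 6.54897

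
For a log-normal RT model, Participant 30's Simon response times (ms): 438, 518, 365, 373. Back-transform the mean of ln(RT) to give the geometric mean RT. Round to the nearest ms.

ln(RT): 6.0822, 6.2500, 5.8999, 5.9216
Mean ln(RT) = 24.1537/4 = 6.03842
Geometric mean = exp(6.03842) = 419.23 ms

419 ms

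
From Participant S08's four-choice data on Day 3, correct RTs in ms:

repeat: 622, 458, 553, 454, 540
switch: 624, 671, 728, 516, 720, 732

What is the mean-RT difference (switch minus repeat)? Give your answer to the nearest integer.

140 ms

M(repeat) = 2627/5 = 525.400
M(switch) = 3991/6 = 665.167
Difference = 665.167 − 525.400 = 139.767 ms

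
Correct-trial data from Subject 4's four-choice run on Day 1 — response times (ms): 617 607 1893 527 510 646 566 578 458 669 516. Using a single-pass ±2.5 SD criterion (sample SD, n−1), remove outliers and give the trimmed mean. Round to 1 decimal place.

569.4 ms

n = 11, ΣRT = 7587, M = 689.727
Σ(x−M)² = 1632792.18; s = √(1632792.18/10) = 404.078
Cutoffs: 689.727 ± 2.5·404.078 → [-320.5, 1699.9]
Outside: 1893 → excluded.
Retained (n=10): Σ = 5694, mean = 5694/10 = 569.400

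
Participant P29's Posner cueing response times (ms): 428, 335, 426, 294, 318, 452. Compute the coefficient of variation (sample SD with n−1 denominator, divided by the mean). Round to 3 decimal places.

0.180

n = 6, Σ = 2253, M = 375.5000
Σ(x−M)² = 22747.500; s = √(22747.500/5) = 67.4500
CV = 67.4500 / 375.5000 = 0.17963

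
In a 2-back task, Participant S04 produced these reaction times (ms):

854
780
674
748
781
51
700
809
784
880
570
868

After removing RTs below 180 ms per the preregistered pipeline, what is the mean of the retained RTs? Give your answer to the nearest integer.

Excluded: 51
Retained (n=11): Σ = 8448
Mean = 8448/11 = 768.0000

768 ms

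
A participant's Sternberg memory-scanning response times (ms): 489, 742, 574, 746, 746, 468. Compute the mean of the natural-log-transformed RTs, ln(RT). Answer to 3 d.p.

6.422

ln(RT): 6.1924, 6.6093, 6.3526, 6.6147, 6.6147, 6.1485
Σ ln(RT) = 38.5323
Mean = 38.5323/6 = 6.42204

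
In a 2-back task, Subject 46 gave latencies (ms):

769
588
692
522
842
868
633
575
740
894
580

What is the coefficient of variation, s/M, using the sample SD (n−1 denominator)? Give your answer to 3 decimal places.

0.187

n = 11, Σ = 7703, M = 700.2727
Σ(x−M)² = 171190.182; s = √(171190.182/10) = 130.8397
CV = 130.8397 / 700.2727 = 0.18684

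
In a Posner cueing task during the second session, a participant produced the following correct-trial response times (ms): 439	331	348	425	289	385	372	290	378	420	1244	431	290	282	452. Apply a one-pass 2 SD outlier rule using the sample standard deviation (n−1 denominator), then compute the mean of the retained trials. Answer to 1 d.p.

366.6 ms

n = 15, ΣRT = 6376, M = 425.067
Σ(x−M)² = 768524.93; s = √(768524.93/14) = 234.296
Cutoffs: 425.067 ± 2·234.296 → [-43.5, 893.7]
Outside: 1244 → excluded.
Retained (n=14): Σ = 5132, mean = 5132/14 = 366.571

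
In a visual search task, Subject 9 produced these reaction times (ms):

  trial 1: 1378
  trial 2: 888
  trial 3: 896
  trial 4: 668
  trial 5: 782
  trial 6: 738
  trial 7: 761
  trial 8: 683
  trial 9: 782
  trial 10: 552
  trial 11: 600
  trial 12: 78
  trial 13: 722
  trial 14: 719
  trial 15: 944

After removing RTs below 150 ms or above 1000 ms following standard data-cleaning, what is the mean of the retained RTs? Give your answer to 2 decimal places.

748.85 ms

Excluded: 78, 1378
Retained (n=13): Σ = 9735
Mean = 9735/13 = 748.8462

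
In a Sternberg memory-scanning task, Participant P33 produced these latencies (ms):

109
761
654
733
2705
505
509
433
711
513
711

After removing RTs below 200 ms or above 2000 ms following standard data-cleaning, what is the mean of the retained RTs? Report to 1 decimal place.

Excluded: 109, 2705
Retained (n=9): Σ = 5530
Mean = 5530/9 = 614.4444

614.4 ms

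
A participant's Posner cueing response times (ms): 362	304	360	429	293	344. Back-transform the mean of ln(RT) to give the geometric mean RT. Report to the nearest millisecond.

ln(RT): 5.8916, 5.7170, 5.8861, 6.0615, 5.6802, 5.8406
Mean ln(RT) = 35.0770/6 = 5.84617
Geometric mean = exp(5.84617) = 345.91 ms

346 ms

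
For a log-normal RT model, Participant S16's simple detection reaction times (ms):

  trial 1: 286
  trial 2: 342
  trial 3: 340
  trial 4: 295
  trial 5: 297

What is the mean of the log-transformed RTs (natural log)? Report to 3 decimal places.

ln(RT): 5.6560, 5.8348, 5.8289, 5.6870, 5.6937
Σ ln(RT) = 28.7005
Mean = 28.7005/5 = 5.74009

5.740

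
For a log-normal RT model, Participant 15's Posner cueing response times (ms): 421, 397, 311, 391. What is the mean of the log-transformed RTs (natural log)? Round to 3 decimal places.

ln(RT): 6.0426, 5.9839, 5.7398, 5.9687
Σ ln(RT) = 23.7351
Mean = 23.7351/4 = 5.93377

5.934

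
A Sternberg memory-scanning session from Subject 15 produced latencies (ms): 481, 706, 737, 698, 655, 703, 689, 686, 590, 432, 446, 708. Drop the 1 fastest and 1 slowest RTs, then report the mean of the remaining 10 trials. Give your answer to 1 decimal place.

636.2 ms

Sorted: 432, 446, 481, 590, 655, 686, 689, 698, 703, 706, 708, 737
Drop lowest 1 (432) and highest 1 (737)
Remaining (n=10): Σ = 6362, mean = 6362/10 = 636.200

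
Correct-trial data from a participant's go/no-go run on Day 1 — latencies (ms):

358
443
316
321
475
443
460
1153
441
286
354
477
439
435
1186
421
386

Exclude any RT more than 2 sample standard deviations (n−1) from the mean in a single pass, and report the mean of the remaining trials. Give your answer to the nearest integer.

404 ms

n = 17, ΣRT = 8394, M = 493.765
Σ(x−M)² = 1089433.06; s = √(1089433.06/16) = 260.940
Cutoffs: 493.765 ± 2·260.940 → [-28.1, 1015.6]
Outside: 1153, 1186 → excluded.
Retained (n=15): Σ = 6055, mean = 6055/15 = 403.667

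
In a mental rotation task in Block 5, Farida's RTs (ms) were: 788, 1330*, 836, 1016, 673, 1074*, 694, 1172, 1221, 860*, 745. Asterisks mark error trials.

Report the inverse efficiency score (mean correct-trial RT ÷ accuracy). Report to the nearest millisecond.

1228 ms

Correct trials (n=8): 788, 836, 1016, 673, 694, 1172, 1221, 745
Mean correct RT = 7145/8 = 893.1250 ms
Proportion correct = 8/11
IES = 893.1250 / (8/11) = 1228.047 ms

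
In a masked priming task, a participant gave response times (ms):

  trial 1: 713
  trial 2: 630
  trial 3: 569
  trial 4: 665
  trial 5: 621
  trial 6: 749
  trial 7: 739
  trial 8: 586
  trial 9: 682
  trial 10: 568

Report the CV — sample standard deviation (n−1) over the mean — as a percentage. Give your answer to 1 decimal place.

10.4%

n = 10, Σ = 6522, M = 652.2000
Σ(x−M)² = 41513.600; s = √(41513.600/9) = 67.9163
CV = 67.9163 / 652.2000 = 0.10413 = 10.413%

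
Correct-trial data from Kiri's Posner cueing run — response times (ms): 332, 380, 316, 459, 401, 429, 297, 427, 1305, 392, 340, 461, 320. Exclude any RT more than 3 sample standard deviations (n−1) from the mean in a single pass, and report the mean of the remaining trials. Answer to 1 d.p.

379.5 ms

n = 13, ΣRT = 5859, M = 450.692
Σ(x−M)² = 827144.77; s = √(827144.77/12) = 262.543
Cutoffs: 450.692 ± 3·262.543 → [-336.9, 1238.3]
Outside: 1305 → excluded.
Retained (n=12): Σ = 4554, mean = 4554/12 = 379.500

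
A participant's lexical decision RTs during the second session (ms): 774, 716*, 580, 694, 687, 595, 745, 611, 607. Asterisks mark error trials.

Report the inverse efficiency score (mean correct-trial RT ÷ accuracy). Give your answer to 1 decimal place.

Correct trials (n=8): 774, 580, 694, 687, 595, 745, 611, 607
Mean correct RT = 5293/8 = 661.6250 ms
Proportion correct = 8/9
IES = 661.6250 / (8/9) = 744.328 ms

744.3 ms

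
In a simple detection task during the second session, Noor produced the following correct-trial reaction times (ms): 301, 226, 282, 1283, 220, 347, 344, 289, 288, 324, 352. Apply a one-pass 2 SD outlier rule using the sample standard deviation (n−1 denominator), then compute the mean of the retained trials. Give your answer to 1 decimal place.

n = 11, ΣRT = 4256, M = 386.909
Σ(x−M)² = 903094.91; s = √(903094.91/10) = 300.515
Cutoffs: 386.909 ± 2·300.515 → [-214.1, 987.9]
Outside: 1283 → excluded.
Retained (n=10): Σ = 2973, mean = 2973/10 = 297.300

297.3 ms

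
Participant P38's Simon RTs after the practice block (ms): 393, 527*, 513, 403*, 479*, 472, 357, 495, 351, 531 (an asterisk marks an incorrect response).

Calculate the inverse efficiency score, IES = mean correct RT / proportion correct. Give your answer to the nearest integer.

Correct trials (n=7): 393, 513, 472, 357, 495, 351, 531
Mean correct RT = 3112/7 = 444.5714 ms
Proportion correct = 7/10
IES = 444.5714 / (7/10) = 635.102 ms

635 ms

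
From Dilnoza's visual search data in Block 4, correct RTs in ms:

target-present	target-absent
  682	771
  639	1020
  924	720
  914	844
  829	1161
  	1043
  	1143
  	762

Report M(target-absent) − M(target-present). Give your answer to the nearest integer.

M(target-present) = 3988/5 = 797.600
M(target-absent) = 7464/8 = 933.000
Difference = 933.000 − 797.600 = 135.400 ms

135 ms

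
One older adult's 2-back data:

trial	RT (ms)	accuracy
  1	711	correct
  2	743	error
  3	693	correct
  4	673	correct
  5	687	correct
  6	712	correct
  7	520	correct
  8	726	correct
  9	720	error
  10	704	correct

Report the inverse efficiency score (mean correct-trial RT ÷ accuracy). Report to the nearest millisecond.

Correct trials (n=8): 711, 693, 673, 687, 712, 520, 726, 704
Mean correct RT = 5426/8 = 678.2500 ms
Proportion correct = 8/10
IES = 678.2500 / (8/10) = 847.812 ms

848 ms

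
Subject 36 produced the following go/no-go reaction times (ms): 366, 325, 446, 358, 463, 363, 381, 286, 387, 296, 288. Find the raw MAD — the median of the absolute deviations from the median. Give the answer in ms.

Sorted: 286, 288, 296, 325, 358, 363, 366, 381, 387, 446, 463 → median = 363
|x − 363|: 3, 38, 83, 5, 100, 0, 18, 77, 24, 67, 75
Sorted deviations: 0, 3, 5, 18, 24, 38, 67, 75, 77, 83, 100 → MAD = 38

38 ms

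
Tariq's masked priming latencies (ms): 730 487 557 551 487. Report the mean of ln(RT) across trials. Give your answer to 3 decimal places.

ln(RT): 6.5930, 6.1883, 6.3226, 6.3117, 6.1883
Σ ln(RT) = 31.6039
Mean = 31.6039/5 = 6.32077

6.321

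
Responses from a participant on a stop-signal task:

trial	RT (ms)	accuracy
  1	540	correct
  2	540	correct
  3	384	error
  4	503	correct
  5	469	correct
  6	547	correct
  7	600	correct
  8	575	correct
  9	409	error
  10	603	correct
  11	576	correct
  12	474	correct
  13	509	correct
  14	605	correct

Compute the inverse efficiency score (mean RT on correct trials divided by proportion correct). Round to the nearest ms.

Correct trials (n=12): 540, 540, 503, 469, 547, 600, 575, 603, 576, 474, 509, 605
Mean correct RT = 6541/12 = 545.0833 ms
Proportion correct = 12/14
IES = 545.0833 / (12/14) = 635.931 ms

636 ms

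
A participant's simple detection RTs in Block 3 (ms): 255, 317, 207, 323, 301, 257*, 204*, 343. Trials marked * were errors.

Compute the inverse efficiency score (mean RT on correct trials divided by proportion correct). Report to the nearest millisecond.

388 ms

Correct trials (n=6): 255, 317, 207, 323, 301, 343
Mean correct RT = 1746/6 = 291.0000 ms
Proportion correct = 6/8
IES = 291.0000 / (6/8) = 388.000 ms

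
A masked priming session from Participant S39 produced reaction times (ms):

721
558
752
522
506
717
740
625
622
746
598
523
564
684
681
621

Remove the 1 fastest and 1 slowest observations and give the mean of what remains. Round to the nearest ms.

Sorted: 506, 522, 523, 558, 564, 598, 621, 622, 625, 681, 684, 717, 721, 740, 746, 752
Drop lowest 1 (506) and highest 1 (752)
Remaining (n=14): Σ = 8922, mean = 8922/14 = 637.286

637 ms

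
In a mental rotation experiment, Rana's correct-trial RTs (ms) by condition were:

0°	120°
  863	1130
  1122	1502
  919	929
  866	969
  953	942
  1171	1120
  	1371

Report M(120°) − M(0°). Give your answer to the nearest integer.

M(0°) = 5894/6 = 982.333
M(120°) = 7963/7 = 1137.571
Difference = 1137.571 − 982.333 = 155.238 ms

155 ms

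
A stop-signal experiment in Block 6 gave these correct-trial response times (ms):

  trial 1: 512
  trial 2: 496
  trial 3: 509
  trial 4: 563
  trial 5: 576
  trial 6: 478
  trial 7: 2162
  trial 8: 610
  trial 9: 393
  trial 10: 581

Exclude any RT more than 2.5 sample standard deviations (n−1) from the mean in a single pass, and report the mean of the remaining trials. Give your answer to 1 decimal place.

n = 10, ΣRT = 6880, M = 688.000
Σ(x−M)² = 2449384.00; s = √(2449384.00/9) = 521.684
Cutoffs: 688.000 ± 2.5·521.684 → [-616.2, 1992.2]
Outside: 2162 → excluded.
Retained (n=9): Σ = 4718, mean = 4718/9 = 524.222

524.2 ms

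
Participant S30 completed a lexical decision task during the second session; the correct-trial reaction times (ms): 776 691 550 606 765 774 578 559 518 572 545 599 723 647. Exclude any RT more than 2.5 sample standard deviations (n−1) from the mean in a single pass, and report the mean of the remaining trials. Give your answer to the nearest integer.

636 ms

n = 14, ΣRT = 8903, M = 635.929
Σ(x−M)² = 111258.93; s = √(111258.93/13) = 92.512
Cutoffs: 635.929 ± 2.5·92.512 → [404.6, 867.2]
No RTs fall outside the cutoffs; all 14 retained. Mean = 8903/14 = 635.929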